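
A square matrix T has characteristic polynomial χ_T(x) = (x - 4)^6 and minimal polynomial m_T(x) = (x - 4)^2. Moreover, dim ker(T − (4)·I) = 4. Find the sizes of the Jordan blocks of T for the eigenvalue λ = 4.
Block sizes for λ = 4: [2, 2, 1, 1]

Step 1 — from the characteristic polynomial, algebraic multiplicity of λ = 4 is 6. From dim ker(T − (4)·I) = 4, there are exactly 4 Jordan blocks for λ = 4.
Step 2 — from the minimal polynomial, the factor (x − 4)^2 tells us the largest block for λ = 4 has size 2.
Step 3 — with total size 6, 4 blocks, and largest block 2, the block sizes (in nonincreasing order) are [2, 2, 1, 1].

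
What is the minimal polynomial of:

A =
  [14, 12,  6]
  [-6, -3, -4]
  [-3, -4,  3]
x^2 - 9*x + 20

The characteristic polynomial is χ_A(x) = (x - 5)^2*(x - 4), so the eigenvalues are known. The minimal polynomial is
  m_A(x) = Π_λ (x − λ)^{k_λ}
where k_λ is the size of the *largest* Jordan block for λ (equivalently, the smallest k with (A − λI)^k v = 0 for every generalised eigenvector v of λ).

  λ = 4: largest Jordan block has size 1, contributing (x − 4)
  λ = 5: largest Jordan block has size 1, contributing (x − 5)

So m_A(x) = (x - 5)*(x - 4) = x^2 - 9*x + 20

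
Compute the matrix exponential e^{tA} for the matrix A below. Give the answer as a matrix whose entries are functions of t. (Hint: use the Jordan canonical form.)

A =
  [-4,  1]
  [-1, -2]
e^{tA} =
  [-t*exp(-3*t) + exp(-3*t), t*exp(-3*t)]
  [-t*exp(-3*t), t*exp(-3*t) + exp(-3*t)]

Strategy: write A = P · J · P⁻¹ where J is a Jordan canonical form, so e^{tA} = P · e^{tJ} · P⁻¹, and e^{tJ} can be computed block-by-block.

A has Jordan form
J =
  [-3,  1]
  [ 0, -3]
(up to reordering of blocks).

Per-block formulas:
  For a 2×2 Jordan block J_2(-3): exp(t · J_2(-3)) = e^(-3t)·(I + t·N), where N is the 2×2 nilpotent shift.

After assembling e^{tJ} and conjugating by P, we get:

e^{tA} =
  [-t*exp(-3*t) + exp(-3*t), t*exp(-3*t)]
  [-t*exp(-3*t), t*exp(-3*t) + exp(-3*t)]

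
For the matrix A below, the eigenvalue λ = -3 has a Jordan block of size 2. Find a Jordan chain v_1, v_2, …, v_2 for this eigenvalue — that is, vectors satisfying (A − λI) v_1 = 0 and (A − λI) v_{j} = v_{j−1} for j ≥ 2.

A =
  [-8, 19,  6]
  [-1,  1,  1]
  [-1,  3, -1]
A Jordan chain for λ = -3 of length 2:
v_1 = (-5, -1, -1)ᵀ
v_2 = (1, 0, 0)ᵀ

Let N = A − (-3)·I. We want v_2 with N^2 v_2 = 0 but N^1 v_2 ≠ 0; then v_{j-1} := N · v_j for j = 2, …, 2.

Pick v_2 = (1, 0, 0)ᵀ.
Then v_1 = N · v_2 = (-5, -1, -1)ᵀ.

Sanity check: (A − (-3)·I) v_1 = (0, 0, 0)ᵀ = 0. ✓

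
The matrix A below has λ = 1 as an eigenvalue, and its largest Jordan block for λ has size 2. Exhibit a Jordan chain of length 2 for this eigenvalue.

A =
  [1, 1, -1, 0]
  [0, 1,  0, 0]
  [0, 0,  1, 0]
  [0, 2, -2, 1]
A Jordan chain for λ = 1 of length 2:
v_1 = (1, 0, 0, 2)ᵀ
v_2 = (0, 1, 0, 0)ᵀ

Let N = A − (1)·I. We want v_2 with N^2 v_2 = 0 but N^1 v_2 ≠ 0; then v_{j-1} := N · v_j for j = 2, …, 2.

Pick v_2 = (0, 1, 0, 0)ᵀ.
Then v_1 = N · v_2 = (1, 0, 0, 2)ᵀ.

Sanity check: (A − (1)·I) v_1 = (0, 0, 0, 0)ᵀ = 0. ✓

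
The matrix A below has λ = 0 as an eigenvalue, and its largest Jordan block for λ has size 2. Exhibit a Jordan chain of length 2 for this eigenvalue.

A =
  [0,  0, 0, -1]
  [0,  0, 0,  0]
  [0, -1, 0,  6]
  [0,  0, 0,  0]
A Jordan chain for λ = 0 of length 2:
v_1 = (0, 0, -1, 0)ᵀ
v_2 = (0, 1, 0, 0)ᵀ

Let N = A − (0)·I. We want v_2 with N^2 v_2 = 0 but N^1 v_2 ≠ 0; then v_{j-1} := N · v_j for j = 2, …, 2.

Pick v_2 = (0, 1, 0, 0)ᵀ.
Then v_1 = N · v_2 = (0, 0, -1, 0)ᵀ.

Sanity check: (A − (0)·I) v_1 = (0, 0, 0, 0)ᵀ = 0. ✓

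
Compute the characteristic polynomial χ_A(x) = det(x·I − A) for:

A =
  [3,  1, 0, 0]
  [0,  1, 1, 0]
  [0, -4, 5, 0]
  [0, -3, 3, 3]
x^4 - 12*x^3 + 54*x^2 - 108*x + 81

Expanding det(x·I − A) (e.g. by cofactor expansion or by noting that A is similar to its Jordan form J, which has the same characteristic polynomial as A) gives
  χ_A(x) = x^4 - 12*x^3 + 54*x^2 - 108*x + 81
which factors as (x - 3)^4. The eigenvalues (with algebraic multiplicities) are λ = 3 with multiplicity 4.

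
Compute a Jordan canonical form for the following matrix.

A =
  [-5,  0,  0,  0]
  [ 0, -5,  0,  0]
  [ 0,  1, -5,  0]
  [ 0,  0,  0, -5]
J_2(-5) ⊕ J_1(-5) ⊕ J_1(-5)

The characteristic polynomial is
  det(x·I − A) = x^4 + 20*x^3 + 150*x^2 + 500*x + 625 = (x + 5)^4

Eigenvalues and multiplicities (the geometric multiplicity of λ is n − rank(A − λI), which equals the number of Jordan blocks for λ):
  λ = -5: algebraic multiplicity = 4, geometric multiplicity = 3

Determining the block sizes for each eigenvalue:
  λ = -5: 3 blocks summing to 4 forces exactly one block of size 2 and the rest size 1 → block sizes [2, 1, 1]

Assembling the blocks gives a Jordan form
J =
  [-5,  1,  0,  0]
  [ 0, -5,  0,  0]
  [ 0,  0, -5,  0]
  [ 0,  0,  0, -5]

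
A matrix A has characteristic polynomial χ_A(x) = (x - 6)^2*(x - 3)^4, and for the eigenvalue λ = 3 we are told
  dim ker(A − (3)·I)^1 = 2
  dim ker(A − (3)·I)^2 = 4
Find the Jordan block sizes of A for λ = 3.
Block sizes for λ = 3: [2, 2]

From the dimensions of kernels of powers, the number of Jordan blocks of size at least j is d_j − d_{j−1} where d_j = dim ker(N^j) (with d_0 = 0). Computing the differences gives [2, 2].
The number of blocks of size exactly k is (#blocks of size ≥ k) − (#blocks of size ≥ k + 1), so the partition is: 2 block(s) of size 2.
In nonincreasing order the block sizes are [2, 2].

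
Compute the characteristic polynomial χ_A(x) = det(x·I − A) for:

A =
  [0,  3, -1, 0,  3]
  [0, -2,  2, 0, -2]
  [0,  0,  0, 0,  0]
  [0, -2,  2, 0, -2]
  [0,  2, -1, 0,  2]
x^5

Expanding det(x·I − A) (e.g. by cofactor expansion or by noting that A is similar to its Jordan form J, which has the same characteristic polynomial as A) gives
  χ_A(x) = x^5
which factors as x^5. The eigenvalues (with algebraic multiplicities) are λ = 0 with multiplicity 5.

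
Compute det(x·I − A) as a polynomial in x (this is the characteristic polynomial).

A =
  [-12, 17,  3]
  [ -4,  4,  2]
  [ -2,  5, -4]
x^3 + 12*x^2 + 48*x + 64

Expanding det(x·I − A) (e.g. by cofactor expansion or by noting that A is similar to its Jordan form J, which has the same characteristic polynomial as A) gives
  χ_A(x) = x^3 + 12*x^2 + 48*x + 64
which factors as (x + 4)^3. The eigenvalues (with algebraic multiplicities) are λ = -4 with multiplicity 3.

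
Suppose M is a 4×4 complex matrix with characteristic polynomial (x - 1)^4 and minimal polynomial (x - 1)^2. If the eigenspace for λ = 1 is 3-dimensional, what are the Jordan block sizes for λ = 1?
Block sizes for λ = 1: [2, 1, 1]

Step 1 — from the characteristic polynomial, algebraic multiplicity of λ = 1 is 4. From dim ker(M − (1)·I) = 3, there are exactly 3 Jordan blocks for λ = 1.
Step 2 — from the minimal polynomial, the factor (x − 1)^2 tells us the largest block for λ = 1 has size 2.
Step 3 — with total size 4, 3 blocks, and largest block 2, the block sizes (in nonincreasing order) are [2, 1, 1].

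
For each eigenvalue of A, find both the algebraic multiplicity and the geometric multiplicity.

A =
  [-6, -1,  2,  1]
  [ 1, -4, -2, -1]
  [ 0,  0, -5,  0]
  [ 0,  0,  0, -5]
λ = -5: alg = 4, geom = 3

Step 1 — factor the characteristic polynomial to read off the algebraic multiplicities:
  χ_A(x) = (x + 5)^4

Step 2 — compute geometric multiplicities via the rank-nullity identity g(λ) = n − rank(A − λI):
  rank(A − (-5)·I) = 1, so dim ker(A − (-5)·I) = n − 1 = 3

Summary:
  λ = -5: algebraic multiplicity = 4, geometric multiplicity = 3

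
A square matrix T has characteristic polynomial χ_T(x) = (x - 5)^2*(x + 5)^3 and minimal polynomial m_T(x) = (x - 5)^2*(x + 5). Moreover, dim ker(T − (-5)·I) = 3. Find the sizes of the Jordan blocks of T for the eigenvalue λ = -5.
Block sizes for λ = -5: [1, 1, 1]

Step 1 — from the characteristic polynomial, algebraic multiplicity of λ = -5 is 3. From dim ker(T − (-5)·I) = 3, there are exactly 3 Jordan blocks for λ = -5.
Step 2 — from the minimal polynomial, the factor (x + 5) tells us the largest block for λ = -5 has size 1.
Step 3 — with total size 3, 3 blocks, and largest block 1, the block sizes (in nonincreasing order) are [1, 1, 1].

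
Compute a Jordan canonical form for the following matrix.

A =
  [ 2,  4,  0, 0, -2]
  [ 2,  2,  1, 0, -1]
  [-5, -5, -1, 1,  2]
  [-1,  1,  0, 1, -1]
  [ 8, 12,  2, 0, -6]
J_1(-2) ⊕ J_3(0) ⊕ J_1(0)

The characteristic polynomial is
  det(x·I − A) = x^5 + 2*x^4 = x^4*(x + 2)

Eigenvalues and multiplicities (the geometric multiplicity of λ is n − rank(A − λI), which equals the number of Jordan blocks for λ):
  λ = -2: algebraic multiplicity = 1, geometric multiplicity = 1
  λ = 0: algebraic multiplicity = 4, geometric multiplicity = 2

Determining the block sizes for each eigenvalue:
  λ = -2: one block (gm = 1), so the single block has size am = 1 → block sizes [1]
  λ = 0: with am = 4 and gm = 2, the partition is not yet determined (e.g. several partitions of 4 into 2 parts exist). Let N = A − (0)·I. Computing rank(N^1) = 3, rank(N^2) = 2, rank(N^3) = 1; the number of blocks of size ≥ j is rank(N^{j−1}) − rank(N^j), giving [2, 1, 1]. So we have 1 block(s) of size 3, 1 block(s) of size 1 → block sizes [3, 1]

Assembling the blocks gives a Jordan form
J =
  [-2, 0, 0, 0, 0]
  [ 0, 0, 1, 0, 0]
  [ 0, 0, 0, 1, 0]
  [ 0, 0, 0, 0, 0]
  [ 0, 0, 0, 0, 0]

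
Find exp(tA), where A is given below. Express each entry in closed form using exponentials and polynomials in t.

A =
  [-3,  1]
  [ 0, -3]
e^{tA} =
  [exp(-3*t), t*exp(-3*t)]
  [0, exp(-3*t)]

Strategy: write A = P · J · P⁻¹ where J is a Jordan canonical form, so e^{tA} = P · e^{tJ} · P⁻¹, and e^{tJ} can be computed block-by-block.

A has Jordan form
J =
  [-3,  1]
  [ 0, -3]
(up to reordering of blocks).

Per-block formulas:
  For a 2×2 Jordan block J_2(-3): exp(t · J_2(-3)) = e^(-3t)·(I + t·N), where N is the 2×2 nilpotent shift.

After assembling e^{tJ} and conjugating by P, we get:

e^{tA} =
  [exp(-3*t), t*exp(-3*t)]
  [0, exp(-3*t)]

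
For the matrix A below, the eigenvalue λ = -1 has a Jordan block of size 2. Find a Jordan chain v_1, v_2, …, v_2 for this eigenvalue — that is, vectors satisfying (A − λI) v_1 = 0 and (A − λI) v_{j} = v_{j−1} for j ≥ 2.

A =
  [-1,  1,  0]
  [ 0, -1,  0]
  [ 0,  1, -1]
A Jordan chain for λ = -1 of length 2:
v_1 = (1, 0, 1)ᵀ
v_2 = (0, 1, 0)ᵀ

Let N = A − (-1)·I. We want v_2 with N^2 v_2 = 0 but N^1 v_2 ≠ 0; then v_{j-1} := N · v_j for j = 2, …, 2.

Pick v_2 = (0, 1, 0)ᵀ.
Then v_1 = N · v_2 = (1, 0, 1)ᵀ.

Sanity check: (A − (-1)·I) v_1 = (0, 0, 0)ᵀ = 0. ✓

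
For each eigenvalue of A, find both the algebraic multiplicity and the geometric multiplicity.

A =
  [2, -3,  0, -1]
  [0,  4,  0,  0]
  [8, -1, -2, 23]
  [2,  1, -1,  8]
λ = 2: alg = 1, geom = 1; λ = 3: alg = 2, geom = 1; λ = 4: alg = 1, geom = 1

Step 1 — factor the characteristic polynomial to read off the algebraic multiplicities:
  χ_A(x) = (x - 4)*(x - 3)^2*(x - 2)

Step 2 — compute geometric multiplicities via the rank-nullity identity g(λ) = n − rank(A − λI):
  rank(A − (2)·I) = 3, so dim ker(A − (2)·I) = n − 3 = 1
  rank(A − (3)·I) = 3, so dim ker(A − (3)·I) = n − 3 = 1
  rank(A − (4)·I) = 3, so dim ker(A − (4)·I) = n − 3 = 1

Summary:
  λ = 2: algebraic multiplicity = 1, geometric multiplicity = 1
  λ = 3: algebraic multiplicity = 2, geometric multiplicity = 1
  λ = 4: algebraic multiplicity = 1, geometric multiplicity = 1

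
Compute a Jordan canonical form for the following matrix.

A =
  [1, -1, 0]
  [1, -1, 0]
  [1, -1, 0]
J_2(0) ⊕ J_1(0)

The characteristic polynomial is
  det(x·I − A) = x^3

Eigenvalues and multiplicities (the geometric multiplicity of λ is n − rank(A − λI), which equals the number of Jordan blocks for λ):
  λ = 0: algebraic multiplicity = 3, geometric multiplicity = 2

Determining the block sizes for each eigenvalue:
  λ = 0: 2 blocks summing to 3 forces exactly one block of size 2 and the rest size 1 → block sizes [2, 1]

Assembling the blocks gives a Jordan form
J =
  [0, 1, 0]
  [0, 0, 0]
  [0, 0, 0]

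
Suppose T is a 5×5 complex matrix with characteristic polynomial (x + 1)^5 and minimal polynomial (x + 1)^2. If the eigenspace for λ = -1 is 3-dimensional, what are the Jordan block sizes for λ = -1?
Block sizes for λ = -1: [2, 2, 1]

Step 1 — from the characteristic polynomial, algebraic multiplicity of λ = -1 is 5. From dim ker(T − (-1)·I) = 3, there are exactly 3 Jordan blocks for λ = -1.
Step 2 — from the minimal polynomial, the factor (x + 1)^2 tells us the largest block for λ = -1 has size 2.
Step 3 — with total size 5, 3 blocks, and largest block 2, the block sizes (in nonincreasing order) are [2, 2, 1].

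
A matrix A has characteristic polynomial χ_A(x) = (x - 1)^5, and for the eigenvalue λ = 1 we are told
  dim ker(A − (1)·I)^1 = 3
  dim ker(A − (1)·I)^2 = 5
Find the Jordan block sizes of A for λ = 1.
Block sizes for λ = 1: [2, 2, 1]

From the dimensions of kernels of powers, the number of Jordan blocks of size at least j is d_j − d_{j−1} where d_j = dim ker(N^j) (with d_0 = 0). Computing the differences gives [3, 2].
The number of blocks of size exactly k is (#blocks of size ≥ k) − (#blocks of size ≥ k + 1), so the partition is: 1 block(s) of size 1, 2 block(s) of size 2.
In nonincreasing order the block sizes are [2, 2, 1].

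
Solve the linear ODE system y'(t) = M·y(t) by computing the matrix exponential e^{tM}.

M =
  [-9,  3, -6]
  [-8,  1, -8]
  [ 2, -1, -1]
e^{tM} =
  [-6*t*exp(-3*t) + exp(-3*t), 3*t*exp(-3*t), -6*t*exp(-3*t)]
  [-8*t*exp(-3*t), 4*t*exp(-3*t) + exp(-3*t), -8*t*exp(-3*t)]
  [2*t*exp(-3*t), -t*exp(-3*t), 2*t*exp(-3*t) + exp(-3*t)]

Strategy: write M = P · J · P⁻¹ where J is a Jordan canonical form, so e^{tM} = P · e^{tJ} · P⁻¹, and e^{tJ} can be computed block-by-block.

M has Jordan form
J =
  [-3,  1,  0]
  [ 0, -3,  0]
  [ 0,  0, -3]
(up to reordering of blocks).

Per-block formulas:
  For a 2×2 Jordan block J_2(-3): exp(t · J_2(-3)) = e^(-3t)·(I + t·N), where N is the 2×2 nilpotent shift.
  For a 1×1 block at λ = -3: exp(t · [-3]) = [e^(-3t)].

After assembling e^{tJ} and conjugating by P, we get:

e^{tM} =
  [-6*t*exp(-3*t) + exp(-3*t), 3*t*exp(-3*t), -6*t*exp(-3*t)]
  [-8*t*exp(-3*t), 4*t*exp(-3*t) + exp(-3*t), -8*t*exp(-3*t)]
  [2*t*exp(-3*t), -t*exp(-3*t), 2*t*exp(-3*t) + exp(-3*t)]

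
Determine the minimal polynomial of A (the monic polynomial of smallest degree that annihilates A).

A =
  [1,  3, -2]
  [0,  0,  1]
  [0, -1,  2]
x^3 - 3*x^2 + 3*x - 1

The characteristic polynomial is χ_A(x) = (x - 1)^3, so the eigenvalues are known. The minimal polynomial is
  m_A(x) = Π_λ (x − λ)^{k_λ}
where k_λ is the size of the *largest* Jordan block for λ (equivalently, the smallest k with (A − λI)^k v = 0 for every generalised eigenvector v of λ).

  λ = 1: largest Jordan block has size 3, contributing (x − 1)^3

So m_A(x) = (x - 1)^3 = x^3 - 3*x^2 + 3*x - 1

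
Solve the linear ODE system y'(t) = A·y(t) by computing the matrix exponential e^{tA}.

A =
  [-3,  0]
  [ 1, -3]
e^{tA} =
  [exp(-3*t), 0]
  [t*exp(-3*t), exp(-3*t)]

Strategy: write A = P · J · P⁻¹ where J is a Jordan canonical form, so e^{tA} = P · e^{tJ} · P⁻¹, and e^{tJ} can be computed block-by-block.

A has Jordan form
J =
  [-3,  1]
  [ 0, -3]
(up to reordering of blocks).

Per-block formulas:
  For a 2×2 Jordan block J_2(-3): exp(t · J_2(-3)) = e^(-3t)·(I + t·N), where N is the 2×2 nilpotent shift.

After assembling e^{tJ} and conjugating by P, we get:

e^{tA} =
  [exp(-3*t), 0]
  [t*exp(-3*t), exp(-3*t)]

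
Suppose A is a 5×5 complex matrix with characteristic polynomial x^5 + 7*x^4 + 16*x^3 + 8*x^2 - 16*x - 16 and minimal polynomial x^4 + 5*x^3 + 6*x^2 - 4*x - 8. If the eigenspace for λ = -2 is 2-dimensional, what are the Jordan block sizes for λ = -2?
Block sizes for λ = -2: [3, 1]

Step 1 — from the characteristic polynomial, algebraic multiplicity of λ = -2 is 4. From dim ker(A − (-2)·I) = 2, there are exactly 2 Jordan blocks for λ = -2.
Step 2 — from the minimal polynomial, the factor (x + 2)^3 tells us the largest block for λ = -2 has size 3.
Step 3 — with total size 4, 2 blocks, and largest block 3, the block sizes (in nonincreasing order) are [3, 1].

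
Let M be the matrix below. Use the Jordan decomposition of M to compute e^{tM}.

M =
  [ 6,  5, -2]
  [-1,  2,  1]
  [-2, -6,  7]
e^{tM} =
  [t*exp(5*t) + exp(5*t), t^2*exp(5*t) + 5*t*exp(5*t), -t^2*exp(5*t)/2 - 2*t*exp(5*t)]
  [-t*exp(5*t), -t^2*exp(5*t) - 3*t*exp(5*t) + exp(5*t), t^2*exp(5*t)/2 + t*exp(5*t)]
  [-2*t*exp(5*t), -2*t^2*exp(5*t) - 6*t*exp(5*t), t^2*exp(5*t) + 2*t*exp(5*t) + exp(5*t)]

Strategy: write M = P · J · P⁻¹ where J is a Jordan canonical form, so e^{tM} = P · e^{tJ} · P⁻¹, and e^{tJ} can be computed block-by-block.

M has Jordan form
J =
  [5, 1, 0]
  [0, 5, 1]
  [0, 0, 5]
(up to reordering of blocks).

Per-block formulas:
  For a 3×3 Jordan block J_3(5): exp(t · J_3(5)) = e^(5t)·(I + t·N + (t^2/2)·N^2), where N is the 3×3 nilpotent shift.

After assembling e^{tJ} and conjugating by P, we get:

e^{tM} =
  [t*exp(5*t) + exp(5*t), t^2*exp(5*t) + 5*t*exp(5*t), -t^2*exp(5*t)/2 - 2*t*exp(5*t)]
  [-t*exp(5*t), -t^2*exp(5*t) - 3*t*exp(5*t) + exp(5*t), t^2*exp(5*t)/2 + t*exp(5*t)]
  [-2*t*exp(5*t), -2*t^2*exp(5*t) - 6*t*exp(5*t), t^2*exp(5*t) + 2*t*exp(5*t) + exp(5*t)]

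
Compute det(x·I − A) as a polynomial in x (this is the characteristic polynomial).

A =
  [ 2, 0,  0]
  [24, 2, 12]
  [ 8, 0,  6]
x^3 - 10*x^2 + 28*x - 24

Expanding det(x·I − A) (e.g. by cofactor expansion or by noting that A is similar to its Jordan form J, which has the same characteristic polynomial as A) gives
  χ_A(x) = x^3 - 10*x^2 + 28*x - 24
which factors as (x - 6)*(x - 2)^2. The eigenvalues (with algebraic multiplicities) are λ = 2 with multiplicity 2, λ = 6 with multiplicity 1.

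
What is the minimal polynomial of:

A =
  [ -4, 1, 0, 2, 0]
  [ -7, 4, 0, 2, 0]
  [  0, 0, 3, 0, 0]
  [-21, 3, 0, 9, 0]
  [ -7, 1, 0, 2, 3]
x^2 - 6*x + 9

The characteristic polynomial is χ_A(x) = (x - 3)^5, so the eigenvalues are known. The minimal polynomial is
  m_A(x) = Π_λ (x − λ)^{k_λ}
where k_λ is the size of the *largest* Jordan block for λ (equivalently, the smallest k with (A − λI)^k v = 0 for every generalised eigenvector v of λ).

  λ = 3: largest Jordan block has size 2, contributing (x − 3)^2

So m_A(x) = (x - 3)^2 = x^2 - 6*x + 9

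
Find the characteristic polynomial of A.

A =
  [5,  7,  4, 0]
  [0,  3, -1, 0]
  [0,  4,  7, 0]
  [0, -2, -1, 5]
x^4 - 20*x^3 + 150*x^2 - 500*x + 625

Expanding det(x·I − A) (e.g. by cofactor expansion or by noting that A is similar to its Jordan form J, which has the same characteristic polynomial as A) gives
  χ_A(x) = x^4 - 20*x^3 + 150*x^2 - 500*x + 625
which factors as (x - 5)^4. The eigenvalues (with algebraic multiplicities) are λ = 5 with multiplicity 4.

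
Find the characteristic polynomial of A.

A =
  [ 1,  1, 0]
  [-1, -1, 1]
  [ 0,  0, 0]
x^3

Expanding det(x·I − A) (e.g. by cofactor expansion or by noting that A is similar to its Jordan form J, which has the same characteristic polynomial as A) gives
  χ_A(x) = x^3
which factors as x^3. The eigenvalues (with algebraic multiplicities) are λ = 0 with multiplicity 3.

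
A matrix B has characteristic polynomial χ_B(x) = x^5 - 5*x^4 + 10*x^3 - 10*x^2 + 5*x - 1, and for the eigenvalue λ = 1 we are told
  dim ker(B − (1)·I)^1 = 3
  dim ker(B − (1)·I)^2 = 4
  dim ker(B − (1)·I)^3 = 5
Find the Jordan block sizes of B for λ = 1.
Block sizes for λ = 1: [3, 1, 1]

From the dimensions of kernels of powers, the number of Jordan blocks of size at least j is d_j − d_{j−1} where d_j = dim ker(N^j) (with d_0 = 0). Computing the differences gives [3, 1, 1].
The number of blocks of size exactly k is (#blocks of size ≥ k) − (#blocks of size ≥ k + 1), so the partition is: 2 block(s) of size 1, 1 block(s) of size 3.
In nonincreasing order the block sizes are [3, 1, 1].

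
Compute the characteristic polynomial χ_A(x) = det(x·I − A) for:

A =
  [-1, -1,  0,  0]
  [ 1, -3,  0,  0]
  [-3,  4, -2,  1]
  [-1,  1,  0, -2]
x^4 + 8*x^3 + 24*x^2 + 32*x + 16

Expanding det(x·I − A) (e.g. by cofactor expansion or by noting that A is similar to its Jordan form J, which has the same characteristic polynomial as A) gives
  χ_A(x) = x^4 + 8*x^3 + 24*x^2 + 32*x + 16
which factors as (x + 2)^4. The eigenvalues (with algebraic multiplicities) are λ = -2 with multiplicity 4.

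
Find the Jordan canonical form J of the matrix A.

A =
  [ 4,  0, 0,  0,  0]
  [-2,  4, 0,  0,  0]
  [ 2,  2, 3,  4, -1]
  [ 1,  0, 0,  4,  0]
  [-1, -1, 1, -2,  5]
J_3(4) ⊕ J_2(4)

The characteristic polynomial is
  det(x·I − A) = x^5 - 20*x^4 + 160*x^3 - 640*x^2 + 1280*x - 1024 = (x - 4)^5

Eigenvalues and multiplicities (the geometric multiplicity of λ is n − rank(A − λI), which equals the number of Jordan blocks for λ):
  λ = 4: algebraic multiplicity = 5, geometric multiplicity = 2

Determining the block sizes for each eigenvalue:
  λ = 4: with am = 5 and gm = 2, the partition is not yet determined (e.g. several partitions of 5 into 2 parts exist). Let N = A − (4)·I. Computing rank(N^1) = 3, rank(N^2) = 1, rank(N^3) = 0; the number of blocks of size ≥ j is rank(N^{j−1}) − rank(N^j), giving [2, 2, 1]. So we have 1 block(s) of size 3, 1 block(s) of size 2 → block sizes [3, 2]

Assembling the blocks gives a Jordan form
J =
  [4, 1, 0, 0, 0]
  [0, 4, 1, 0, 0]
  [0, 0, 4, 0, 0]
  [0, 0, 0, 4, 1]
  [0, 0, 0, 0, 4]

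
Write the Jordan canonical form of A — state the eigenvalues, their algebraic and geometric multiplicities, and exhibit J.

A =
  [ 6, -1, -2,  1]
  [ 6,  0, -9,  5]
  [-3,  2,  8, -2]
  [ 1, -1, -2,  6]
J_3(5) ⊕ J_1(5)

The characteristic polynomial is
  det(x·I − A) = x^4 - 20*x^3 + 150*x^2 - 500*x + 625 = (x - 5)^4

Eigenvalues and multiplicities (the geometric multiplicity of λ is n − rank(A − λI), which equals the number of Jordan blocks for λ):
  λ = 5: algebraic multiplicity = 4, geometric multiplicity = 2

Determining the block sizes for each eigenvalue:
  λ = 5: with am = 4 and gm = 2, the partition is not yet determined (e.g. several partitions of 4 into 2 parts exist). Let N = A − (5)·I. Computing rank(N^1) = 2, rank(N^2) = 1, rank(N^3) = 0; the number of blocks of size ≥ j is rank(N^{j−1}) − rank(N^j), giving [2, 1, 1]. So we have 1 block(s) of size 3, 1 block(s) of size 1 → block sizes [3, 1]

Assembling the blocks gives a Jordan form
J =
  [5, 1, 0, 0]
  [0, 5, 1, 0]
  [0, 0, 5, 0]
  [0, 0, 0, 5]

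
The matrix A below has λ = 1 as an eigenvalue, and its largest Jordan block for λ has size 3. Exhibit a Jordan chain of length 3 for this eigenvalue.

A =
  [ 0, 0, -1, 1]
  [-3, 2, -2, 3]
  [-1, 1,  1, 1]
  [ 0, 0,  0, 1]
A Jordan chain for λ = 1 of length 3:
v_1 = (2, 2, -2, 0)ᵀ
v_2 = (-1, -3, -1, 0)ᵀ
v_3 = (1, 0, 0, 0)ᵀ

Let N = A − (1)·I. We want v_3 with N^3 v_3 = 0 but N^2 v_3 ≠ 0; then v_{j-1} := N · v_j for j = 3, …, 2.

Pick v_3 = (1, 0, 0, 0)ᵀ.
Then v_2 = N · v_3 = (-1, -3, -1, 0)ᵀ.
Then v_1 = N · v_2 = (2, 2, -2, 0)ᵀ.

Sanity check: (A − (1)·I) v_1 = (0, 0, 0, 0)ᵀ = 0. ✓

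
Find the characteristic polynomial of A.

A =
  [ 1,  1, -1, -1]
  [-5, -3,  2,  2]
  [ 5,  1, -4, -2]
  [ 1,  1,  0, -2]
x^4 + 8*x^3 + 24*x^2 + 32*x + 16

Expanding det(x·I − A) (e.g. by cofactor expansion or by noting that A is similar to its Jordan form J, which has the same characteristic polynomial as A) gives
  χ_A(x) = x^4 + 8*x^3 + 24*x^2 + 32*x + 16
which factors as (x + 2)^4. The eigenvalues (with algebraic multiplicities) are λ = -2 with multiplicity 4.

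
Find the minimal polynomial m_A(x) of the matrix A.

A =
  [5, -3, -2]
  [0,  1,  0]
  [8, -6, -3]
x^2 - 2*x + 1

The characteristic polynomial is χ_A(x) = (x - 1)^3, so the eigenvalues are known. The minimal polynomial is
  m_A(x) = Π_λ (x − λ)^{k_λ}
where k_λ is the size of the *largest* Jordan block for λ (equivalently, the smallest k with (A − λI)^k v = 0 for every generalised eigenvector v of λ).

  λ = 1: largest Jordan block has size 2, contributing (x − 1)^2

So m_A(x) = (x - 1)^2 = x^2 - 2*x + 1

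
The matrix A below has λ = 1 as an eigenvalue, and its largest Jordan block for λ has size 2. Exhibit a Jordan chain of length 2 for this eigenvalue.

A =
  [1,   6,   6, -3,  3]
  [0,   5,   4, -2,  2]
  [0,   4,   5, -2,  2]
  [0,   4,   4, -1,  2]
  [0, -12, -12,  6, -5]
A Jordan chain for λ = 1 of length 2:
v_1 = (6, 4, 4, 4, -12)ᵀ
v_2 = (0, 1, 0, 0, 0)ᵀ

Let N = A − (1)·I. We want v_2 with N^2 v_2 = 0 but N^1 v_2 ≠ 0; then v_{j-1} := N · v_j for j = 2, …, 2.

Pick v_2 = (0, 1, 0, 0, 0)ᵀ.
Then v_1 = N · v_2 = (6, 4, 4, 4, -12)ᵀ.

Sanity check: (A − (1)·I) v_1 = (0, 0, 0, 0, 0)ᵀ = 0. ✓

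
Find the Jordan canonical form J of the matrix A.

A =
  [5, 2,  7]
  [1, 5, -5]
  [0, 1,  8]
J_3(6)

The characteristic polynomial is
  det(x·I − A) = x^3 - 18*x^2 + 108*x - 216 = (x - 6)^3

Eigenvalues and multiplicities (the geometric multiplicity of λ is n − rank(A − λI), which equals the number of Jordan blocks for λ):
  λ = 6: algebraic multiplicity = 3, geometric multiplicity = 1

Determining the block sizes for each eigenvalue:
  λ = 6: one block (gm = 1), so the single block has size am = 3 → block sizes [3]

Assembling the blocks gives a Jordan form
J =
  [6, 1, 0]
  [0, 6, 1]
  [0, 0, 6]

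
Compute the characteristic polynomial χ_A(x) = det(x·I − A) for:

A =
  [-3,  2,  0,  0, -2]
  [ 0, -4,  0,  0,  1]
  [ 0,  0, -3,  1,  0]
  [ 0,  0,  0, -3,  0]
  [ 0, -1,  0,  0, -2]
x^5 + 15*x^4 + 90*x^3 + 270*x^2 + 405*x + 243

Expanding det(x·I − A) (e.g. by cofactor expansion or by noting that A is similar to its Jordan form J, which has the same characteristic polynomial as A) gives
  χ_A(x) = x^5 + 15*x^4 + 90*x^3 + 270*x^2 + 405*x + 243
which factors as (x + 3)^5. The eigenvalues (with algebraic multiplicities) are λ = -3 with multiplicity 5.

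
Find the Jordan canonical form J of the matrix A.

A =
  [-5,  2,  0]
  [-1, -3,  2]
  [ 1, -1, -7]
J_3(-5)

The characteristic polynomial is
  det(x·I − A) = x^3 + 15*x^2 + 75*x + 125 = (x + 5)^3

Eigenvalues and multiplicities (the geometric multiplicity of λ is n − rank(A − λI), which equals the number of Jordan blocks for λ):
  λ = -5: algebraic multiplicity = 3, geometric multiplicity = 1

Determining the block sizes for each eigenvalue:
  λ = -5: one block (gm = 1), so the single block has size am = 3 → block sizes [3]

Assembling the blocks gives a Jordan form
J =
  [-5,  1,  0]
  [ 0, -5,  1]
  [ 0,  0, -5]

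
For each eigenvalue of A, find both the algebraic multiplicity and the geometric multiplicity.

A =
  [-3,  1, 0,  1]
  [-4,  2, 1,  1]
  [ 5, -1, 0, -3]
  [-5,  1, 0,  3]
λ = 0: alg = 3, geom = 1; λ = 2: alg = 1, geom = 1

Step 1 — factor the characteristic polynomial to read off the algebraic multiplicities:
  χ_A(x) = x^3*(x - 2)

Step 2 — compute geometric multiplicities via the rank-nullity identity g(λ) = n − rank(A − λI):
  rank(A − (0)·I) = 3, so dim ker(A − (0)·I) = n − 3 = 1
  rank(A − (2)·I) = 3, so dim ker(A − (2)·I) = n − 3 = 1

Summary:
  λ = 0: algebraic multiplicity = 3, geometric multiplicity = 1
  λ = 2: algebraic multiplicity = 1, geometric multiplicity = 1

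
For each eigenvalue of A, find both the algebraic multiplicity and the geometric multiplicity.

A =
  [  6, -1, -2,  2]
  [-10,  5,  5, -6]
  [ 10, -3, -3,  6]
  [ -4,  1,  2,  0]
λ = 2: alg = 4, geom = 2

Step 1 — factor the characteristic polynomial to read off the algebraic multiplicities:
  χ_A(x) = (x - 2)^4

Step 2 — compute geometric multiplicities via the rank-nullity identity g(λ) = n − rank(A − λI):
  rank(A − (2)·I) = 2, so dim ker(A − (2)·I) = n − 2 = 2

Summary:
  λ = 2: algebraic multiplicity = 4, geometric multiplicity = 2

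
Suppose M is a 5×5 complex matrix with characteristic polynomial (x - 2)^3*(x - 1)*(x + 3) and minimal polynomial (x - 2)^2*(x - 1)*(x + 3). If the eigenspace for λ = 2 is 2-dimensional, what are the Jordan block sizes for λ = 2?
Block sizes for λ = 2: [2, 1]

Step 1 — from the characteristic polynomial, algebraic multiplicity of λ = 2 is 3. From dim ker(M − (2)·I) = 2, there are exactly 2 Jordan blocks for λ = 2.
Step 2 — from the minimal polynomial, the factor (x − 2)^2 tells us the largest block for λ = 2 has size 2.
Step 3 — with total size 3, 2 blocks, and largest block 2, the block sizes (in nonincreasing order) are [2, 1].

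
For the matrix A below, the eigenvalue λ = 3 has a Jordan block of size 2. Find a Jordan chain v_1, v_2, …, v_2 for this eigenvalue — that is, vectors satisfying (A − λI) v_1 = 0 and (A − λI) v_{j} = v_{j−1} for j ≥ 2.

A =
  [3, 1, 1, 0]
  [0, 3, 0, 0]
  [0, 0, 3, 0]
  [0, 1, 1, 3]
A Jordan chain for λ = 3 of length 2:
v_1 = (1, 0, 0, 1)ᵀ
v_2 = (0, 1, 0, 0)ᵀ

Let N = A − (3)·I. We want v_2 with N^2 v_2 = 0 but N^1 v_2 ≠ 0; then v_{j-1} := N · v_j for j = 2, …, 2.

Pick v_2 = (0, 1, 0, 0)ᵀ.
Then v_1 = N · v_2 = (1, 0, 0, 1)ᵀ.

Sanity check: (A − (3)·I) v_1 = (0, 0, 0, 0)ᵀ = 0. ✓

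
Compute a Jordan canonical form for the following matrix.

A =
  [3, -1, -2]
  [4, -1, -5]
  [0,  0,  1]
J_3(1)

The characteristic polynomial is
  det(x·I − A) = x^3 - 3*x^2 + 3*x - 1 = (x - 1)^3

Eigenvalues and multiplicities (the geometric multiplicity of λ is n − rank(A − λI), which equals the number of Jordan blocks for λ):
  λ = 1: algebraic multiplicity = 3, geometric multiplicity = 1

Determining the block sizes for each eigenvalue:
  λ = 1: one block (gm = 1), so the single block has size am = 3 → block sizes [3]

Assembling the blocks gives a Jordan form
J =
  [1, 1, 0]
  [0, 1, 1]
  [0, 0, 1]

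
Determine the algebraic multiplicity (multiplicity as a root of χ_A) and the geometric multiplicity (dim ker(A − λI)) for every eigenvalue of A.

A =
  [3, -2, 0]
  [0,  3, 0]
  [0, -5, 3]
λ = 3: alg = 3, geom = 2

Step 1 — factor the characteristic polynomial to read off the algebraic multiplicities:
  χ_A(x) = (x - 3)^3

Step 2 — compute geometric multiplicities via the rank-nullity identity g(λ) = n − rank(A − λI):
  rank(A − (3)·I) = 1, so dim ker(A − (3)·I) = n − 1 = 2

Summary:
  λ = 3: algebraic multiplicity = 3, geometric multiplicity = 2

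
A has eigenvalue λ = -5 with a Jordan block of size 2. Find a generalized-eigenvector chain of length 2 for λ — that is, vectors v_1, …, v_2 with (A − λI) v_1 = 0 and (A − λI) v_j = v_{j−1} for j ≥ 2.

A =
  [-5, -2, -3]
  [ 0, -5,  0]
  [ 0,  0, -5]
A Jordan chain for λ = -5 of length 2:
v_1 = (-2, 0, 0)ᵀ
v_2 = (0, 1, 0)ᵀ

Let N = A − (-5)·I. We want v_2 with N^2 v_2 = 0 but N^1 v_2 ≠ 0; then v_{j-1} := N · v_j for j = 2, …, 2.

Pick v_2 = (0, 1, 0)ᵀ.
Then v_1 = N · v_2 = (-2, 0, 0)ᵀ.

Sanity check: (A − (-5)·I) v_1 = (0, 0, 0)ᵀ = 0. ✓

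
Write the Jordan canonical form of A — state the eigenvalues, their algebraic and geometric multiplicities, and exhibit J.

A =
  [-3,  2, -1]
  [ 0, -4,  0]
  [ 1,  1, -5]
J_3(-4)

The characteristic polynomial is
  det(x·I − A) = x^3 + 12*x^2 + 48*x + 64 = (x + 4)^3

Eigenvalues and multiplicities (the geometric multiplicity of λ is n − rank(A − λI), which equals the number of Jordan blocks for λ):
  λ = -4: algebraic multiplicity = 3, geometric multiplicity = 1

Determining the block sizes for each eigenvalue:
  λ = -4: one block (gm = 1), so the single block has size am = 3 → block sizes [3]

Assembling the blocks gives a Jordan form
J =
  [-4,  1,  0]
  [ 0, -4,  1]
  [ 0,  0, -4]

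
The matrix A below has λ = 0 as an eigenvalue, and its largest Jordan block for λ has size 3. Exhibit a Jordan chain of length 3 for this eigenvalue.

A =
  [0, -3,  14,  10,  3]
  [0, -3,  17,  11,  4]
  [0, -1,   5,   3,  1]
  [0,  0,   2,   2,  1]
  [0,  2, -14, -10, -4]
A Jordan chain for λ = 0 of length 3:
v_1 = (1, 0, 0, 0, 0)ᵀ
v_2 = (-3, -3, -1, 0, 2)ᵀ
v_3 = (0, 1, 0, 0, 0)ᵀ

Let N = A − (0)·I. We want v_3 with N^3 v_3 = 0 but N^2 v_3 ≠ 0; then v_{j-1} := N · v_j for j = 3, …, 2.

Pick v_3 = (0, 1, 0, 0, 0)ᵀ.
Then v_2 = N · v_3 = (-3, -3, -1, 0, 2)ᵀ.
Then v_1 = N · v_2 = (1, 0, 0, 0, 0)ᵀ.

Sanity check: (A − (0)·I) v_1 = (0, 0, 0, 0, 0)ᵀ = 0. ✓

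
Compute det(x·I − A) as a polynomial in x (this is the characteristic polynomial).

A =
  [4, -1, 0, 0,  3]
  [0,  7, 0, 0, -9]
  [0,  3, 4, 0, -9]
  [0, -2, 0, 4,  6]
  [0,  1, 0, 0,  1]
x^5 - 20*x^4 + 160*x^3 - 640*x^2 + 1280*x - 1024

Expanding det(x·I − A) (e.g. by cofactor expansion or by noting that A is similar to its Jordan form J, which has the same characteristic polynomial as A) gives
  χ_A(x) = x^5 - 20*x^4 + 160*x^3 - 640*x^2 + 1280*x - 1024
which factors as (x - 4)^5. The eigenvalues (with algebraic multiplicities) are λ = 4 with multiplicity 5.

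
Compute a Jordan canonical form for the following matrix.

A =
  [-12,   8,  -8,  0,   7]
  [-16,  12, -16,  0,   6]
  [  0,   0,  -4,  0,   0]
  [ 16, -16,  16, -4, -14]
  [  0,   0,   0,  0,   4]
J_1(-4) ⊕ J_1(-4) ⊕ J_1(-4) ⊕ J_2(4)

The characteristic polynomial is
  det(x·I − A) = x^5 + 4*x^4 - 32*x^3 - 128*x^2 + 256*x + 1024 = (x - 4)^2*(x + 4)^3

Eigenvalues and multiplicities (the geometric multiplicity of λ is n − rank(A − λI), which equals the number of Jordan blocks for λ):
  λ = -4: algebraic multiplicity = 3, geometric multiplicity = 3
  λ = 4: algebraic multiplicity = 2, geometric multiplicity = 1

Determining the block sizes for each eigenvalue:
  λ = -4: gm = am = 3, so every block has size 1 → block sizes [1, 1, 1]
  λ = 4: one block (gm = 1), so the single block has size am = 2 → block sizes [2]

Assembling the blocks gives a Jordan form
J =
  [-4,  0,  0, 0, 0]
  [ 0, -4,  0, 0, 0]
  [ 0,  0, -4, 0, 0]
  [ 0,  0,  0, 4, 1]
  [ 0,  0,  0, 0, 4]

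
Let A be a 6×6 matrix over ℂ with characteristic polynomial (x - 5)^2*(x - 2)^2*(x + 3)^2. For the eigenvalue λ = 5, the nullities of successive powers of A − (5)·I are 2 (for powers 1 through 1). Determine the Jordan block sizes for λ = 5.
Block sizes for λ = 5: [1, 1]

From the dimensions of kernels of powers, the number of Jordan blocks of size at least j is d_j − d_{j−1} where d_j = dim ker(N^j) (with d_0 = 0). Computing the differences gives [2].
The number of blocks of size exactly k is (#blocks of size ≥ k) − (#blocks of size ≥ k + 1), so the partition is: 2 block(s) of size 1.
In nonincreasing order the block sizes are [1, 1].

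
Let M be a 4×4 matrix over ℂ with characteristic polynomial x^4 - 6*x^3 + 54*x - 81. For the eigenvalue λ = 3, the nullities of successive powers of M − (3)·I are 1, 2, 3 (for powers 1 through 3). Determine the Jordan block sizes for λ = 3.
Block sizes for λ = 3: [3]

From the dimensions of kernels of powers, the number of Jordan blocks of size at least j is d_j − d_{j−1} where d_j = dim ker(N^j) (with d_0 = 0). Computing the differences gives [1, 1, 1].
The number of blocks of size exactly k is (#blocks of size ≥ k) − (#blocks of size ≥ k + 1), so the partition is: 1 block(s) of size 3.
In nonincreasing order the block sizes are [3].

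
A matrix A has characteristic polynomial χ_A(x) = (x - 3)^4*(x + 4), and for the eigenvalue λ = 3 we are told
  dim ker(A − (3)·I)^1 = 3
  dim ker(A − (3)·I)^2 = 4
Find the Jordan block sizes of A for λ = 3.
Block sizes for λ = 3: [2, 1, 1]

From the dimensions of kernels of powers, the number of Jordan blocks of size at least j is d_j − d_{j−1} where d_j = dim ker(N^j) (with d_0 = 0). Computing the differences gives [3, 1].
The number of blocks of size exactly k is (#blocks of size ≥ k) − (#blocks of size ≥ k + 1), so the partition is: 2 block(s) of size 1, 1 block(s) of size 2.
In nonincreasing order the block sizes are [2, 1, 1].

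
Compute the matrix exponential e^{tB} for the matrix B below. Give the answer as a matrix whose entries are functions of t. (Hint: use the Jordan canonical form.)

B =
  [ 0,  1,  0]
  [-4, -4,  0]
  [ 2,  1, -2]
e^{tB} =
  [2*t*exp(-2*t) + exp(-2*t), t*exp(-2*t), 0]
  [-4*t*exp(-2*t), -2*t*exp(-2*t) + exp(-2*t), 0]
  [2*t*exp(-2*t), t*exp(-2*t), exp(-2*t)]

Strategy: write B = P · J · P⁻¹ where J is a Jordan canonical form, so e^{tB} = P · e^{tJ} · P⁻¹, and e^{tJ} can be computed block-by-block.

B has Jordan form
J =
  [-2,  1,  0]
  [ 0, -2,  0]
  [ 0,  0, -2]
(up to reordering of blocks).

Per-block formulas:
  For a 1×1 block at λ = -2: exp(t · [-2]) = [e^(-2t)].
  For a 2×2 Jordan block J_2(-2): exp(t · J_2(-2)) = e^(-2t)·(I + t·N), where N is the 2×2 nilpotent shift.

After assembling e^{tJ} and conjugating by P, we get:

e^{tB} =
  [2*t*exp(-2*t) + exp(-2*t), t*exp(-2*t), 0]
  [-4*t*exp(-2*t), -2*t*exp(-2*t) + exp(-2*t), 0]
  [2*t*exp(-2*t), t*exp(-2*t), exp(-2*t)]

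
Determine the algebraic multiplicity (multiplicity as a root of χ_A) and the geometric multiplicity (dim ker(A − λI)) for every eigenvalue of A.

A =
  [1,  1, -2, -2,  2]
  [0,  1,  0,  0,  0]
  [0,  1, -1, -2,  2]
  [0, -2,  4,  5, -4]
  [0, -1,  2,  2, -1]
λ = 1: alg = 5, geom = 4

Step 1 — factor the characteristic polynomial to read off the algebraic multiplicities:
  χ_A(x) = (x - 1)^5

Step 2 — compute geometric multiplicities via the rank-nullity identity g(λ) = n − rank(A − λI):
  rank(A − (1)·I) = 1, so dim ker(A − (1)·I) = n − 1 = 4

Summary:
  λ = 1: algebraic multiplicity = 5, geometric multiplicity = 4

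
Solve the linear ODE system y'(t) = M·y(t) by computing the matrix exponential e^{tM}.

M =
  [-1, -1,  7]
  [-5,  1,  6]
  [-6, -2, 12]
e^{tM} =
  [-6*t^2*exp(4*t) - 5*t*exp(4*t) + exp(4*t), -3*t^2*exp(4*t) - t*exp(4*t), 15*t^2*exp(4*t)/2 + 7*t*exp(4*t)]
  [2*t^2*exp(4*t) - 5*t*exp(4*t), t^2*exp(4*t) - 3*t*exp(4*t) + exp(4*t), -5*t^2*exp(4*t)/2 + 6*t*exp(4*t)]
  [-4*t^2*exp(4*t) - 6*t*exp(4*t), -2*t^2*exp(4*t) - 2*t*exp(4*t), 5*t^2*exp(4*t) + 8*t*exp(4*t) + exp(4*t)]

Strategy: write M = P · J · P⁻¹ where J is a Jordan canonical form, so e^{tM} = P · e^{tJ} · P⁻¹, and e^{tJ} can be computed block-by-block.

M has Jordan form
J =
  [4, 1, 0]
  [0, 4, 1]
  [0, 0, 4]
(up to reordering of blocks).

Per-block formulas:
  For a 3×3 Jordan block J_3(4): exp(t · J_3(4)) = e^(4t)·(I + t·N + (t^2/2)·N^2), where N is the 3×3 nilpotent shift.

After assembling e^{tJ} and conjugating by P, we get:

e^{tM} =
  [-6*t^2*exp(4*t) - 5*t*exp(4*t) + exp(4*t), -3*t^2*exp(4*t) - t*exp(4*t), 15*t^2*exp(4*t)/2 + 7*t*exp(4*t)]
  [2*t^2*exp(4*t) - 5*t*exp(4*t), t^2*exp(4*t) - 3*t*exp(4*t) + exp(4*t), -5*t^2*exp(4*t)/2 + 6*t*exp(4*t)]
  [-4*t^2*exp(4*t) - 6*t*exp(4*t), -2*t^2*exp(4*t) - 2*t*exp(4*t), 5*t^2*exp(4*t) + 8*t*exp(4*t) + exp(4*t)]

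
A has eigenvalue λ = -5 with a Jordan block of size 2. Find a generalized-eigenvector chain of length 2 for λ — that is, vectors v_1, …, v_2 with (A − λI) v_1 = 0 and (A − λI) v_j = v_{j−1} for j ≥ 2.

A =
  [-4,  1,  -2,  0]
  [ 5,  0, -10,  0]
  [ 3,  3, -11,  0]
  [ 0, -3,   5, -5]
A Jordan chain for λ = -5 of length 2:
v_1 = (1, 5, 3, 0)ᵀ
v_2 = (1, 0, 0, 0)ᵀ

Let N = A − (-5)·I. We want v_2 with N^2 v_2 = 0 but N^1 v_2 ≠ 0; then v_{j-1} := N · v_j for j = 2, …, 2.

Pick v_2 = (1, 0, 0, 0)ᵀ.
Then v_1 = N · v_2 = (1, 5, 3, 0)ᵀ.

Sanity check: (A − (-5)·I) v_1 = (0, 0, 0, 0)ᵀ = 0. ✓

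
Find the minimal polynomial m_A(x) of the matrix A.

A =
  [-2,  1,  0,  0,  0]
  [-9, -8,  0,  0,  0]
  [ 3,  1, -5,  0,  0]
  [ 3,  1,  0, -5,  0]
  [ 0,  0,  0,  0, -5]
x^2 + 10*x + 25

The characteristic polynomial is χ_A(x) = (x + 5)^5, so the eigenvalues are known. The minimal polynomial is
  m_A(x) = Π_λ (x − λ)^{k_λ}
where k_λ is the size of the *largest* Jordan block for λ (equivalently, the smallest k with (A − λI)^k v = 0 for every generalised eigenvector v of λ).

  λ = -5: largest Jordan block has size 2, contributing (x + 5)^2

So m_A(x) = (x + 5)^2 = x^2 + 10*x + 25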